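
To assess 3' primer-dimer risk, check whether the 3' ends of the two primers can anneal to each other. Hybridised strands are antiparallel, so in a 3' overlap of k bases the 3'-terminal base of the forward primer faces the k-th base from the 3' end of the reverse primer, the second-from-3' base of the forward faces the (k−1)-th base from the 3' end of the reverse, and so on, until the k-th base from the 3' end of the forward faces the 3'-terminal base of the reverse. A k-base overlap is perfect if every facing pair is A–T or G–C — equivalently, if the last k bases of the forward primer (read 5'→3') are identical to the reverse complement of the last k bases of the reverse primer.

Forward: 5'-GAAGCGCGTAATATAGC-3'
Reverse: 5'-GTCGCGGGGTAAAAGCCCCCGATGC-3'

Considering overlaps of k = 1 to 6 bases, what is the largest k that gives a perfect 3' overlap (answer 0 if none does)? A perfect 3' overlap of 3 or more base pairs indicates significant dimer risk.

Last 6 bases (5'→3') — forward …TATAGC, reverse …CGATGC.
Reverse complement of the reverse primer's last 6 bases: GCATCG; its first k bases are the reverse complement of the reverse primer's last k bases, so a perfect k-base overlap needs the forward primer's last k bases to equal them.
Comparing (forward last k vs required): k=1: C vs G ✗; k=2: GC vs GC ✓; k=3: AGC vs GCA ✗; k=4: TAGC vs GCAT ✗; k=5: ATAGC vs GCATC ✗; k=6: TATAGC vs GCATCG ✗.
Only k = 2 is perfect, so the longest perfect 3' overlap is 2.

Longest perfect overlap: 2 complementary base pairs; below the dimer-risk threshold (threshold 3).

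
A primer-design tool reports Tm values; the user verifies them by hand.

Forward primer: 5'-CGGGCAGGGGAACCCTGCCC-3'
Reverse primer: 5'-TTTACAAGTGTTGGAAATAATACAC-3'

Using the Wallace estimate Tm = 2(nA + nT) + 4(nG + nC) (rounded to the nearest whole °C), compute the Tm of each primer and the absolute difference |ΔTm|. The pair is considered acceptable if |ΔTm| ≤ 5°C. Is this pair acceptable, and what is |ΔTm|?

Forward: A=3 T=1 G=8 C=8 → Tm = 2·4 + 4·16 = 72°C.
Reverse: A=10 T=8 G=4 C=3 → Tm = 2·18 + 4·7 = 64°C.
|ΔTm| = |72 − 64| = 8°C, > 5°C.

|ΔTm| = 8°C; the pair is not acceptable.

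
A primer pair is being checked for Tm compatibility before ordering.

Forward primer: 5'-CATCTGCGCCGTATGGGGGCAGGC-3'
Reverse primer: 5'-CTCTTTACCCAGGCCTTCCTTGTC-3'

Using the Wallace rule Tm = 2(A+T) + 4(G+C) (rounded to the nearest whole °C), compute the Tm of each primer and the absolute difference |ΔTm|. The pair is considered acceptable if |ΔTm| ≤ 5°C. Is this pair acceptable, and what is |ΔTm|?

|ΔTm| = 8°C; the pair is not acceptable.

Forward: A=3 T=4 G=10 C=7 → Tm = 2·7 + 4·17 = 82°C.
Reverse: A=2 T=9 G=3 C=10 → Tm = 2·11 + 4·13 = 74°C.
|ΔTm| = |82 − 74| = 8°C, > 5°C.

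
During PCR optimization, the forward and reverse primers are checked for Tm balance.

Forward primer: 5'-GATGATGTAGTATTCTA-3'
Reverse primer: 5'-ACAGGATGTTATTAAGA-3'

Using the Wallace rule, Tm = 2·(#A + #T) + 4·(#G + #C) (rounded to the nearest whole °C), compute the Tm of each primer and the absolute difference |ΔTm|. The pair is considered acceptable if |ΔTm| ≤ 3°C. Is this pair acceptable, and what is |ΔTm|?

|ΔTm| = 0°C; the pair is acceptable.

Forward: A=5 T=7 G=4 C=1 → Tm = 2·12 + 4·5 = 44°C.
Reverse: A=7 T=5 G=4 C=1 → Tm = 2·12 + 4·5 = 44°C.
|ΔTm| = |44 − 44| = 0°C, ≤ 3°C.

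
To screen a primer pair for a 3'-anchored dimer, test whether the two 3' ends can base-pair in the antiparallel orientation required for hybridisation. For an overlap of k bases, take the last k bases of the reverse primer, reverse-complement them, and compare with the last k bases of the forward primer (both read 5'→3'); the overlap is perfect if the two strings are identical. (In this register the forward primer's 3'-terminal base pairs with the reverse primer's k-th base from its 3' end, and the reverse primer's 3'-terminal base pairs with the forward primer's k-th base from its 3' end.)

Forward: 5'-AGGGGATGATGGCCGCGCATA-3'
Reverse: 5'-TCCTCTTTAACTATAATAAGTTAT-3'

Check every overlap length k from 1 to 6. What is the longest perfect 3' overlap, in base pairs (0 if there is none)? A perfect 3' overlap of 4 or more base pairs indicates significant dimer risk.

Longest perfect overlap: 3 complementary base pairs; below the dimer-risk threshold (threshold 4).

Last 6 bases (5'→3') — forward …CGCATA, reverse …AGTTAT.
Reverse complement of the reverse primer's last 6 bases: ATAACT; its first k bases are the reverse complement of the reverse primer's last k bases, so a perfect k-base overlap needs the forward primer's last k bases to equal them.
Comparing (forward last k vs required): k=1: A vs A ✓; k=2: TA vs AT ✗; k=3: ATA vs ATA ✓; k=4: CATA vs ATAA ✗; k=5: GCATA vs ATAAC ✗; k=6: CGCATA vs ATAACT ✗.
Perfect overlaps at k = 1, 3; the largest is 3.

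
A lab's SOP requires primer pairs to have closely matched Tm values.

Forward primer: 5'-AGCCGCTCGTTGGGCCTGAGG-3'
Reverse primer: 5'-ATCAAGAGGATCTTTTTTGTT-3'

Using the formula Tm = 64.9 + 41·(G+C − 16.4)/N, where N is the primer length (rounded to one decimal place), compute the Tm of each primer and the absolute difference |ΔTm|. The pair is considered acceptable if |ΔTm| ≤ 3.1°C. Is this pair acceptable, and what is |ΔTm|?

Forward: G+C = 15, N = 21 → Tm = 64.9 + 41·(15 − 16.4)/21 = 62.2°C.
Reverse: G+C = 6, N = 21 → Tm = 64.9 + 41·(6 − 16.4)/21 = 44.6°C.
|ΔTm| = |62.2 − 44.6| = 17.6°C, > 3.1°C.

|ΔTm| = 17.6°C; the pair is not acceptable.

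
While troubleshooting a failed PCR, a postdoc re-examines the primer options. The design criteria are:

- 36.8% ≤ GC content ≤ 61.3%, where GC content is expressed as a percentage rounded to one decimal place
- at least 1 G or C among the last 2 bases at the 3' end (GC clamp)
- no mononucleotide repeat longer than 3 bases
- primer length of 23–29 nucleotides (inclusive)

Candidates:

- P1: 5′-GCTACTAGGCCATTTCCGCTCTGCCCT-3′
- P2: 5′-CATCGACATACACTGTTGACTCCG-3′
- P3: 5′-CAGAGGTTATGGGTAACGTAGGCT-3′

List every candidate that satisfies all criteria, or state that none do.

P1 (27 nt, A=3 T=8 G=5 C=11): GC 16/27 = 59.3% ✓; 3' end CT has 1 G/C ✓; longest run = 3 ✓; length 27 ✓ — passes.
P2 (24 nt, A=6 T=6 G=4 C=8): GC 12/24 = 50.0% ✓; 3' end CG has 2 G/C ✓; longest run = 2 ✓; length 24 ✓ — passes.
P3 (24 nt, A=6 T=6 G=9 C=3): GC 12/24 = 50.0% ✓; 3' end CT has 1 G/C ✓; longest run = 3 ✓; length 24 ✓ — passes.

P1, P2 and P3.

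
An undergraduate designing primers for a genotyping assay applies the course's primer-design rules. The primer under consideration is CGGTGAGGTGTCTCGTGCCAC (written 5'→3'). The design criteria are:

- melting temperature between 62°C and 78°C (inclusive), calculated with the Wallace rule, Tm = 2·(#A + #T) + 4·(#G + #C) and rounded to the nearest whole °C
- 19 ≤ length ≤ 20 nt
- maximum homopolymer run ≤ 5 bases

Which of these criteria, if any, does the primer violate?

Fails: length.

Base counts: A=2, T=5, G=8, C=6 (length 21).
Tm: Tm = 2·7 + 4·14 = 70°C ✓
length: length 21, outside 19–20 ✗
homopolymer run: longest run = 2 ✓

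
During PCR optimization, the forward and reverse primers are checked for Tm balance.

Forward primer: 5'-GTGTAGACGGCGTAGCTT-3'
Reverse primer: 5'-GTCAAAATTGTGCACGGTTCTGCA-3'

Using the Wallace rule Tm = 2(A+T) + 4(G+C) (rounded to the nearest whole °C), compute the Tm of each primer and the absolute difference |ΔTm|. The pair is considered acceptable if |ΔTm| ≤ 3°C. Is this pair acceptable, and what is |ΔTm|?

Forward: A=3 T=5 G=7 C=3 → Tm = 2·8 + 4·10 = 56°C.
Reverse: A=6 T=7 G=6 C=5 → Tm = 2·13 + 4·11 = 70°C.
|ΔTm| = |56 − 70| = 14°C, > 3°C.

|ΔTm| = 14°C; the pair is not acceptable.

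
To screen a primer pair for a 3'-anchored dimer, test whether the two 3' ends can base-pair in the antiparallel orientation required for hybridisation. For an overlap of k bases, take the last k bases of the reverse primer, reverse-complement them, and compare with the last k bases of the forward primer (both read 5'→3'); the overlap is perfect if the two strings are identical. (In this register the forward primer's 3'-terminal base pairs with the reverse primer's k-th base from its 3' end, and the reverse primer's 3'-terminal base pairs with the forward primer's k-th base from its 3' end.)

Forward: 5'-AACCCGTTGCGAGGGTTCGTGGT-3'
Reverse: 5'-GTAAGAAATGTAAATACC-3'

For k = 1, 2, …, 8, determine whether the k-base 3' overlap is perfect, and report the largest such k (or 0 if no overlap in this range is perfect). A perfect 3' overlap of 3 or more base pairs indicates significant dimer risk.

Longest perfect overlap: 3 complementary base pairs; significant dimer risk (threshold 3).

Last 8 bases (5'→3') — forward …TTCGTGGT, reverse …TAAATACC.
Reverse complement of the reverse primer's last 8 bases: GGTATTTA; its first k bases are the reverse complement of the reverse primer's last k bases, so a perfect k-base overlap needs the forward primer's last k bases to equal them.
Comparing (forward last k vs required): k=1: T vs G ✗; k=2: GT vs GG ✗; k=3: GGT vs GGT ✓; k=4: TGGT vs GGTA ✗; k=5: GTGGT vs GGTAT ✗; k=6: CGTGGT vs GGTATT ✗; k=7: TCGTGGT vs GGTATTT ✗; k=8: TTCGTGGT vs GGTATTTA ✗.
Only k = 3 is perfect, so the longest perfect 3' overlap is 3.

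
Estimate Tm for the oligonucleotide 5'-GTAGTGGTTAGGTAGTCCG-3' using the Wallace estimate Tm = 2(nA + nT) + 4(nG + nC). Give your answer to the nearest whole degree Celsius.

Base counts: A=3, T=6, G=8, C=2 (length 19).
Tm = 2·(3+6) + 4·(8+2) = 2·9 + 4·10 = 18 + 40 = 58°C.

58°C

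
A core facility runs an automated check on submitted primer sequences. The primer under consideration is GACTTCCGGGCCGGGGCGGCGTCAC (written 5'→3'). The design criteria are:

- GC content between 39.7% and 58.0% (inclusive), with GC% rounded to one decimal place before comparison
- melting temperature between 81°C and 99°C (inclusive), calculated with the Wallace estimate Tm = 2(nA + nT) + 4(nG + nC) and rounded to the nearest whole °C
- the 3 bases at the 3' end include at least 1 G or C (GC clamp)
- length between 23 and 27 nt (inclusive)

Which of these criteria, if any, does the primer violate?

Fails: GC content.

Base counts: A=2, T=3, G=11, C=9 (length 25).
GC content: GC 20/25 = 80.0%, outside 39.7–58.0% ✗
Tm: Tm = 2·5 + 4·20 = 90°C ✓
GC clamp: 3' end CAC has 2 G/C ✓
length: length 25 ✓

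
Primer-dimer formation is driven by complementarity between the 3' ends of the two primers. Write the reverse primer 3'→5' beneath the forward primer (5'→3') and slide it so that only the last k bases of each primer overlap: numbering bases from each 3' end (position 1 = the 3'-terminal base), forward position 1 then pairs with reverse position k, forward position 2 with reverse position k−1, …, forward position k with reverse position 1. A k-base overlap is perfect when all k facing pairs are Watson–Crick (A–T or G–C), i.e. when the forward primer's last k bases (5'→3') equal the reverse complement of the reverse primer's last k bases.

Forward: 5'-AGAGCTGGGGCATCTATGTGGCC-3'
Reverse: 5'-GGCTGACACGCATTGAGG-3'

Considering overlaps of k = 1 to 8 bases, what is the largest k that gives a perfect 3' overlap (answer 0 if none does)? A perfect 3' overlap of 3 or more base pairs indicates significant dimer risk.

Last 8 bases (5'→3') — forward …ATGTGGCC, reverse …CATTGAGG.
Reverse complement of the reverse primer's last 8 bases: CCTCAATG; its first k bases are the reverse complement of the reverse primer's last k bases, so a perfect k-base overlap needs the forward primer's last k bases to equal them.
Comparing (forward last k vs required): k=1: C vs C ✓; k=2: CC vs CC ✓; k=3: GCC vs CCT ✗; k=4: GGCC vs CCTC ✗; k=5: TGGCC vs CCTCA ✗; k=6: GTGGCC vs CCTCAA ✗; k=7: TGTGGCC vs CCTCAAT ✗; k=8: ATGTGGCC vs CCTCAATG ✗.
Perfect overlaps at k = 1, 2; the largest is 2.

Longest perfect overlap: 2 complementary base pairs; below the dimer-risk threshold (threshold 3).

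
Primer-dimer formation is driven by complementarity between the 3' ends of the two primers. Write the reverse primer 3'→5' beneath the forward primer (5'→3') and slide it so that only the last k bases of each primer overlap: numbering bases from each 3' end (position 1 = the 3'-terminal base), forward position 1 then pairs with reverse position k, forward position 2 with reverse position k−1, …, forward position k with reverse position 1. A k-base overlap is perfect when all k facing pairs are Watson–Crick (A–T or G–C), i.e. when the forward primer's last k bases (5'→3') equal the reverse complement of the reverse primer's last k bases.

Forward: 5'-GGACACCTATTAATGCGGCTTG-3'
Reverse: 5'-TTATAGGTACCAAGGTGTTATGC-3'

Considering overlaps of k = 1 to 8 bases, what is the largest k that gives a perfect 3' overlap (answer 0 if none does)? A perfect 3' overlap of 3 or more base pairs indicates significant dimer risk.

Last 8 bases (5'→3') — forward …GCGGCTTG, reverse …TGTTATGC.
Reverse complement of the reverse primer's last 8 bases: GCATAACA; its first k bases are the reverse complement of the reverse primer's last k bases, so a perfect k-base overlap needs the forward primer's last k bases to equal them.
Comparing (forward last k vs required): k=1: G vs G ✓; k=2: TG vs GC ✗; k=3: TTG vs GCA ✗; k=4: CTTG vs GCAT ✗; k=5: GCTTG vs GCATA ✗; k=6: GGCTTG vs GCATAA ✗; k=7: CGGCTTG vs GCATAAC ✗; k=8: GCGGCTTG vs GCATAACA ✗.
Only k = 1 is perfect, so the longest perfect 3' overlap is 1.

Longest perfect overlap: 1 complementary base pair; below the dimer-risk threshold (threshold 3).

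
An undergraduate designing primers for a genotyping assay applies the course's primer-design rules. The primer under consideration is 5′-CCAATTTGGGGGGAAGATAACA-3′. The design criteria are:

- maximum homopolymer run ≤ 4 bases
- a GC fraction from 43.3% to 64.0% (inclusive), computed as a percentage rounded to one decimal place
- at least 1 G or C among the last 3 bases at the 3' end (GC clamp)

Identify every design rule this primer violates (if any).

Base counts: A=8, T=4, G=7, C=3 (length 22).
homopolymer run: longest run = 6, exceeds 4 ✗
GC content: GC 10/22 = 45.5% ✓
GC clamp: 3' end ACA has 1 G/C ✓

Fails: homopolymer run.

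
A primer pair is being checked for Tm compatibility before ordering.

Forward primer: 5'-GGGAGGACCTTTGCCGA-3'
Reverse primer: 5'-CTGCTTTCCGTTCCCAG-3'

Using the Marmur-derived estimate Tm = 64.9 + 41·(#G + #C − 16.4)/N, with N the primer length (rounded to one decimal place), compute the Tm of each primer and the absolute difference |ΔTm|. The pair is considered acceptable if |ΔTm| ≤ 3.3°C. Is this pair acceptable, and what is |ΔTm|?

|ΔTm| = 2.4°C; the pair is acceptable.

Forward: G+C = 11, N = 17 → Tm = 64.9 + 41·(11 − 16.4)/17 = 51.9°C.
Reverse: G+C = 10, N = 17 → Tm = 64.9 + 41·(10 − 16.4)/17 = 49.5°C.
|ΔTm| = |51.9 − 49.5| = 2.4°C, ≤ 3.3°C.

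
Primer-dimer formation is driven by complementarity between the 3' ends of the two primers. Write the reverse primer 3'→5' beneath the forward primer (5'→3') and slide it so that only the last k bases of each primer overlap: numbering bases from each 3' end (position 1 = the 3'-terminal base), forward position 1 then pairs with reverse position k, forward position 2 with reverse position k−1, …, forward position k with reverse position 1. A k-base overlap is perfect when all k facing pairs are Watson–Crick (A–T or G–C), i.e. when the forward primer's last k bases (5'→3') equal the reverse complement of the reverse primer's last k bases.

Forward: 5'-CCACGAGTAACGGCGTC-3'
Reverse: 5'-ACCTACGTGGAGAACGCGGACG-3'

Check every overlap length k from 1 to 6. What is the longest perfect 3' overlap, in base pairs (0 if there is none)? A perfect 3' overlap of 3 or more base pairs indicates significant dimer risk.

Longest perfect overlap: 4 complementary base pairs; significant dimer risk (threshold 3).

Last 6 bases (5'→3') — forward …GGCGTC, reverse …CGGACG.
Reverse complement of the reverse primer's last 6 bases: CGTCCG; its first k bases are the reverse complement of the reverse primer's last k bases, so a perfect k-base overlap needs the forward primer's last k bases to equal them.
Comparing (forward last k vs required): k=1: C vs C ✓; k=2: TC vs CG ✗; k=3: GTC vs CGT ✗; k=4: CGTC vs CGTC ✓; k=5: GCGTC vs CGTCC ✗; k=6: GGCGTC vs CGTCCG ✗.
Perfect overlaps at k = 1, 4; the largest is 4.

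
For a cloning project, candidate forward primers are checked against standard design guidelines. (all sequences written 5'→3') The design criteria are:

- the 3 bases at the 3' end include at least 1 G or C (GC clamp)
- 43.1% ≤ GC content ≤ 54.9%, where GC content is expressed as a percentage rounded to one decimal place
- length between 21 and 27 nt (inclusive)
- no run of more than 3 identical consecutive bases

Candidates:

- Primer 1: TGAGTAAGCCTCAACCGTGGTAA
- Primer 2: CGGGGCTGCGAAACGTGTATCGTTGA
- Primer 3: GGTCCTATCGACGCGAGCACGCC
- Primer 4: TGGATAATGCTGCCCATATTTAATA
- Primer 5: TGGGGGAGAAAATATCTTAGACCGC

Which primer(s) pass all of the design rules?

None of the candidates satisfy all criteria.

Primer 1 (23 nt, A=7 T=5 G=6 C=5): 3' end TAA has 0 G/C, need ≥1 ✗; GC 11/23 = 47.8% ✓; length 23 ✓; longest run = 2 ✓ — fails.
Primer 2 (26 nt, A=5 T=6 G=10 C=5): 3' end TGA has 1 G/C ✓; GC 15/26 = 57.7%, outside 43.1–54.9% ✗; length 26 ✓; longest run = 4, exceeds 3 ✗ — fails.
Primer 3 (23 nt, A=4 T=3 G=7 C=9): 3' end GCC has 3 G/C ✓; GC 16/23 = 69.6%, outside 43.1–54.9% ✗; length 23 ✓; longest run = 2 ✓ — fails.
Primer 4 (25 nt, A=8 T=9 G=4 C=4): 3' end ATA has 0 G/C, need ≥1 ✗; GC 8/25 = 32.0%, outside 43.1–54.9% ✗; length 25 ✓; longest run = 3 ✓ — fails.
Primer 5 (25 nt, A=8 T=5 G=8 C=4): 3' end CGC has 3 G/C ✓; GC 12/25 = 48.0% ✓; length 25 ✓; longest run = 5, exceeds 3 ✗ — fails.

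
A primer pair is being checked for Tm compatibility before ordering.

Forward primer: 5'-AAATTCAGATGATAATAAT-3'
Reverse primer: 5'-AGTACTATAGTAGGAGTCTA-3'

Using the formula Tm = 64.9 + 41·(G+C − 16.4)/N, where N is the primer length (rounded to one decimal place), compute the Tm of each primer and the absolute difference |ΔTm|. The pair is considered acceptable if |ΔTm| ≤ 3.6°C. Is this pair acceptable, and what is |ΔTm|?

|ΔTm| = 9.6°C; the pair is not acceptable.

Forward: G+C = 3, N = 19 → Tm = 64.9 + 41·(3 − 16.4)/19 = 36.0°C.
Reverse: G+C = 7, N = 20 → Tm = 64.9 + 41·(7 − 16.4)/20 = 45.6°C.
|ΔTm| = |36.0 − 45.6| = 9.6°C, > 3.6°C.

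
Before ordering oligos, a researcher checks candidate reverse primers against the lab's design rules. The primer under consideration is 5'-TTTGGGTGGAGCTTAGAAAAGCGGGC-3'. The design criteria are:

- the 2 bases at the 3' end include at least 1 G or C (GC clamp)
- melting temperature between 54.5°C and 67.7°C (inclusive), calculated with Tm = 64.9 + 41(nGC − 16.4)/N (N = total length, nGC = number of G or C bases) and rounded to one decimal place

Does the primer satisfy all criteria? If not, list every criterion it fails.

Meets all criteria.

Base counts: A=6, T=6, G=11, C=3 (length 26).
GC clamp: 3' end GC has 2 G/C ✓
Tm: Tm = 64.9 + 41·(14 − 16.4)/26 = 61.1°C ✓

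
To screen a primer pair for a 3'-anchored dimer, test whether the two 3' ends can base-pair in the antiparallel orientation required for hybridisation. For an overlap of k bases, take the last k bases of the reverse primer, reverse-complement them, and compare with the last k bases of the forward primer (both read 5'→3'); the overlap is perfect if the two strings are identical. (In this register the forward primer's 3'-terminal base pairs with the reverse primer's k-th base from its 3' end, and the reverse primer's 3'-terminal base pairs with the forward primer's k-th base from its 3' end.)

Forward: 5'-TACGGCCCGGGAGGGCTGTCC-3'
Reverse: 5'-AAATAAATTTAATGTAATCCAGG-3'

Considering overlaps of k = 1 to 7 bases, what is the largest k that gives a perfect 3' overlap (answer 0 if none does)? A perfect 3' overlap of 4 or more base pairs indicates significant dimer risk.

Longest perfect overlap: 2 complementary base pairs; below the dimer-risk threshold (threshold 4).

Last 7 bases (5'→3') — forward …GCTGTCC, reverse …ATCCAGG.
Reverse complement of the reverse primer's last 7 bases: CCTGGAT; its first k bases are the reverse complement of the reverse primer's last k bases, so a perfect k-base overlap needs the forward primer's last k bases to equal them.
Comparing (forward last k vs required): k=1: C vs C ✓; k=2: CC vs CC ✓; k=3: TCC vs CCT ✗; k=4: GTCC vs CCTG ✗; k=5: TGTCC vs CCTGG ✗; k=6: CTGTCC vs CCTGGA ✗; k=7: GCTGTCC vs CCTGGAT ✗.
Perfect overlaps at k = 1, 2; the largest is 2.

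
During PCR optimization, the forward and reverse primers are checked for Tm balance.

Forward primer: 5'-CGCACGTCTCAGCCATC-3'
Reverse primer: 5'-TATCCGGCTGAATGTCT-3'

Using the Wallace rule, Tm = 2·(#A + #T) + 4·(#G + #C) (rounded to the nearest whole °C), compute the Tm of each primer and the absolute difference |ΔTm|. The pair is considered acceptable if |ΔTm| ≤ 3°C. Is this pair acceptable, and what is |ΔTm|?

Forward: A=3 T=3 G=3 C=8 → Tm = 2·6 + 4·11 = 56°C.
Reverse: A=3 T=6 G=4 C=4 → Tm = 2·9 + 4·8 = 50°C.
|ΔTm| = |56 − 50| = 6°C, > 3°C.

|ΔTm| = 6°C; the pair is not acceptable.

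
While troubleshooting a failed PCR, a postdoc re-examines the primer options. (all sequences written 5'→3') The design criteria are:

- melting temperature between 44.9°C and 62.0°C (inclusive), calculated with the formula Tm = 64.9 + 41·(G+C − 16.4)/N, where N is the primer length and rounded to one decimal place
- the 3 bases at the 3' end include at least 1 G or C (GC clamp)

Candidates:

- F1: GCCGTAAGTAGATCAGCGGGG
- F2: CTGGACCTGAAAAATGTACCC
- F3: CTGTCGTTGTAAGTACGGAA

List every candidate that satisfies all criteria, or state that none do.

F1, F2 and F3.

F1 (21 nt, A=5 T=3 G=9 C=4): Tm = 64.9 + 41·(13 − 16.4)/21 = 58.3°C ✓; 3' end GGG has 3 G/C ✓ — passes.
F2 (21 nt, A=7 T=4 G=4 C=6): Tm = 64.9 + 41·(10 − 16.4)/21 = 52.4°C ✓; 3' end CCC has 3 G/C ✓ — passes.
F3 (20 nt, A=5 T=6 G=6 C=3): Tm = 64.9 + 41·(9 − 16.4)/20 = 49.7°C ✓; 3' end GAA has 1 G/C ✓ — passes.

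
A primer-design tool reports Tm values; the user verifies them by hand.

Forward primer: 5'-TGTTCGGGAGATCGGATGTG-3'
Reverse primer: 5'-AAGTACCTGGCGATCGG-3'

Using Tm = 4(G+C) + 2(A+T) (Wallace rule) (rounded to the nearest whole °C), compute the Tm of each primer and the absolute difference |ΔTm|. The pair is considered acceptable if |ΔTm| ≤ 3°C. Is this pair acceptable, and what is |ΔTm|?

|ΔTm| = 8°C; the pair is not acceptable.

Forward: A=3 T=6 G=9 C=2 → Tm = 2·9 + 4·11 = 62°C.
Reverse: A=4 T=3 G=6 C=4 → Tm = 2·7 + 4·10 = 54°C.
|ΔTm| = |62 − 54| = 8°C, > 3°C.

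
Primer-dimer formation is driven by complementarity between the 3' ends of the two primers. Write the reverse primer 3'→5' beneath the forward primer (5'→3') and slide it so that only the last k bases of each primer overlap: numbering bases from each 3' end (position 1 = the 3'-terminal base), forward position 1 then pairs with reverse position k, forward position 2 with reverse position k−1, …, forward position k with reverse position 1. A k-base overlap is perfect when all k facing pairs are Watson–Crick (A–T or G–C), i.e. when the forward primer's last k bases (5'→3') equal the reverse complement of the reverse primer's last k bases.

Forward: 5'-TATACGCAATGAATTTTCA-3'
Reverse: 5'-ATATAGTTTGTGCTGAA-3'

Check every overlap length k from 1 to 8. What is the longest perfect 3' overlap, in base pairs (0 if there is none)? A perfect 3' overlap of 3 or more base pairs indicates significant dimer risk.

Longest perfect overlap: 4 complementary base pairs; significant dimer risk (threshold 3).

Last 8 bases (5'→3') — forward …AATTTTCA, reverse …GTGCTGAA.
Reverse complement of the reverse primer's last 8 bases: TTCAGCAC; its first k bases are the reverse complement of the reverse primer's last k bases, so a perfect k-base overlap needs the forward primer's last k bases to equal them.
Comparing (forward last k vs required): k=1: A vs T ✗; k=2: CA vs TT ✗; k=3: TCA vs TTC ✗; k=4: TTCA vs TTCA ✓; k=5: TTTCA vs TTCAG ✗; k=6: TTTTCA vs TTCAGC ✗; k=7: ATTTTCA vs TTCAGCA ✗; k=8: AATTTTCA vs TTCAGCAC ✗.
Only k = 4 is perfect, so the longest perfect 3' overlap is 4.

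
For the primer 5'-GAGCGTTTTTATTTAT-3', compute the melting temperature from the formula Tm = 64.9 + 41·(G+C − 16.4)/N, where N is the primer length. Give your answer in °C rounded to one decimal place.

33.1°C

Base counts: A=3, T=9, G=3, C=1; G+C = 4, N = 16.
Tm = 64.9 + 41·(4 − 16.4)/16 = 64.9 + -508.40/16 = 33.1°C.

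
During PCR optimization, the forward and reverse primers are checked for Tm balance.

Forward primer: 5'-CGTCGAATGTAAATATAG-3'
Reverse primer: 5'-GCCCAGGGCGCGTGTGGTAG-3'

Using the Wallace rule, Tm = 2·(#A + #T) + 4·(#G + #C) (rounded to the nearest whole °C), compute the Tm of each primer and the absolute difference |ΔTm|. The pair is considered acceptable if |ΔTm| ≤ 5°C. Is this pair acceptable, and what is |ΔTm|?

|ΔTm| = 22°C; the pair is not acceptable.

Forward: A=7 T=5 G=4 C=2 → Tm = 2·12 + 4·6 = 48°C.
Reverse: A=2 T=3 G=10 C=5 → Tm = 2·5 + 4·15 = 70°C.
|ΔTm| = |48 − 70| = 22°C, > 5°C.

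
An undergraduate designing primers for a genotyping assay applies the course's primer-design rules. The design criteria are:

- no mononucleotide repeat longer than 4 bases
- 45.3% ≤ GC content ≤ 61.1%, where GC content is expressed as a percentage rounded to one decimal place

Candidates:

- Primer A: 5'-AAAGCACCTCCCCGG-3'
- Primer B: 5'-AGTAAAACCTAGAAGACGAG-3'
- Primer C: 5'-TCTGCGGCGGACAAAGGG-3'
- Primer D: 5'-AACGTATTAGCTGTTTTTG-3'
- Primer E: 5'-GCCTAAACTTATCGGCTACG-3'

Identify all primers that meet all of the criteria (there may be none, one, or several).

Primer E only.

Primer A (15 nt, A=4 T=1 G=3 C=7): longest run = 4 ✓; GC 10/15 = 66.7%, outside 45.3–61.1% ✗ — fails.
Primer B (20 nt, A=10 T=2 G=5 C=3): longest run = 4 ✓; GC 8/20 = 40.0%, outside 45.3–61.1% ✗ — fails.
Primer C (18 nt, A=4 T=2 G=8 C=4): longest run = 3 ✓; GC 12/18 = 66.7%, outside 45.3–61.1% ✗ — fails.
Primer D (19 nt, A=4 T=9 G=4 C=2): longest run = 5, exceeds 4 ✗; GC 6/19 = 31.6%, outside 45.3–61.1% ✗ — fails.
Primer E (20 nt, A=5 T=5 G=4 C=6): longest run = 3 ✓; GC 10/20 = 50.0% ✓ — passes.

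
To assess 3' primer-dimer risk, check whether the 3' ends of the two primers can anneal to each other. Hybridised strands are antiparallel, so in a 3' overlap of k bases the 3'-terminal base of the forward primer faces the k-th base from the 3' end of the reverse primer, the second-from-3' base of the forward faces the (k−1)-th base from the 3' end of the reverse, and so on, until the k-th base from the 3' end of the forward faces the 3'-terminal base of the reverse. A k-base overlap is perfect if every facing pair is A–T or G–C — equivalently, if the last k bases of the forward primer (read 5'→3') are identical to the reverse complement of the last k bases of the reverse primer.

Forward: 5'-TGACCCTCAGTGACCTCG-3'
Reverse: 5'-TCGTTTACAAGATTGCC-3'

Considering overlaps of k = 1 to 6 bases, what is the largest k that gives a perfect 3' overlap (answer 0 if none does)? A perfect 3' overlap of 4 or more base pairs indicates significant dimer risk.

Last 6 bases (5'→3') — forward …ACCTCG, reverse …ATTGCC.
Reverse complement of the reverse primer's last 6 bases: GGCAAT; its first k bases are the reverse complement of the reverse primer's last k bases, so a perfect k-base overlap needs the forward primer's last k bases to equal them.
Comparing (forward last k vs required): k=1: G vs G ✓; k=2: CG vs GG ✗; k=3: TCG vs GGC ✗; k=4: CTCG vs GGCA ✗; k=5: CCTCG vs GGCAA ✗; k=6: ACCTCG vs GGCAAT ✗.
Only k = 1 is perfect, so the longest perfect 3' overlap is 1.

Longest perfect overlap: 1 complementary base pair; below the dimer-risk threshold (threshold 4).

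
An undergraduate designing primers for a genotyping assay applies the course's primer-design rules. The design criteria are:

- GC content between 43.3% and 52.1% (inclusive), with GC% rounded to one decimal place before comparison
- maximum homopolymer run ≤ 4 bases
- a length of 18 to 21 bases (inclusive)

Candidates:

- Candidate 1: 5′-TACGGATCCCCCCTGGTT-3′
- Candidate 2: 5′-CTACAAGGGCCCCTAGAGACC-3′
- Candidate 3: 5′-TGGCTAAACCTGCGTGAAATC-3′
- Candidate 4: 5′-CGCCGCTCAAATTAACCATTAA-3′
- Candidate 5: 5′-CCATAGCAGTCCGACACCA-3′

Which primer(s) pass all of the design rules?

Candidate 1 (18 nt, A=2 T=5 G=4 C=7): GC 11/18 = 61.1%, outside 43.3–52.1% ✗; longest run = 6, exceeds 4 ✗; length 18 ✓ — fails.
Candidate 2 (21 nt, A=6 T=2 G=5 C=8): GC 13/21 = 61.9%, outside 43.3–52.1% ✗; longest run = 4 ✓; length 21 ✓ — fails.
Candidate 3 (21 nt, A=6 T=5 G=5 C=5): GC 10/21 = 47.6% ✓; longest run = 3 ✓; length 21 ✓ — passes.
Candidate 4 (22 nt, A=8 T=5 G=2 C=7): GC 9/22 = 40.9%, outside 43.3–52.1% ✗; longest run = 3 ✓; length 22, outside 18–21 ✗ — fails.
Candidate 5 (19 nt, A=6 T=2 G=3 C=8): GC 11/19 = 57.9%, outside 43.3–52.1% ✗; longest run = 2 ✓; length 19 ✓ — fails.

Candidate 3 only.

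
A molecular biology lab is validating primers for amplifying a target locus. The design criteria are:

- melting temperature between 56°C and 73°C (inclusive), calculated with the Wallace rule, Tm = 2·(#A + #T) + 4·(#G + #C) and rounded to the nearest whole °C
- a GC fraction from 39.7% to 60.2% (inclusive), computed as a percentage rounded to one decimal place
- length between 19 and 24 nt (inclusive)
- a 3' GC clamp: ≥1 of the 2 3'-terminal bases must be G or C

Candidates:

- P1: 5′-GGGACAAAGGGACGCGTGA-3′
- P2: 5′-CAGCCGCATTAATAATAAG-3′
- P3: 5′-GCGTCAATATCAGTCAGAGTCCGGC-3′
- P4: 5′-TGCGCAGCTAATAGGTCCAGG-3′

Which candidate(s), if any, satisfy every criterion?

P4 only.

P1 (19 nt, A=6 T=1 G=9 C=3): Tm = 2·7 + 4·12 = 62°C ✓; GC 12/19 = 63.2%, outside 39.7–60.2% ✗; length 19 ✓; 3' end GA has 1 G/C ✓ — fails.
P2 (19 nt, A=8 T=4 G=3 C=4): Tm = 2·12 + 4·7 = 52°C, outside 56–73°C ✗; GC 7/19 = 36.8%, outside 39.7–60.2% ✗; length 19 ✓; 3' end AG has 1 G/C ✓ — fails.
P3 (25 nt, A=6 T=5 G=7 C=7): Tm = 2·11 + 4·14 = 78°C, outside 56–73°C ✗; GC 14/25 = 56.0% ✓; length 25, outside 19–24 ✗; 3' end GC has 2 G/C ✓ — fails.
P4 (21 nt, A=5 T=4 G=7 C=5): Tm = 2·9 + 4·12 = 66°C ✓; GC 12/21 = 57.1% ✓; length 21 ✓; 3' end GG has 2 G/C ✓ — passes.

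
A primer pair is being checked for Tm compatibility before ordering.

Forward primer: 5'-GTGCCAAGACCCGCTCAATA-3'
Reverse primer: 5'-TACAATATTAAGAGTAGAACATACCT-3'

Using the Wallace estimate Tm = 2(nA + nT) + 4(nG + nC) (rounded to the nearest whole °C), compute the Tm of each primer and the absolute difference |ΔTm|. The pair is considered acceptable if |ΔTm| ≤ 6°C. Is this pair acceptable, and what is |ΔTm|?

Forward: A=6 T=3 G=4 C=7 → Tm = 2·9 + 4·11 = 62°C.
Reverse: A=12 T=7 G=3 C=4 → Tm = 2·19 + 4·7 = 66°C.
|ΔTm| = |62 − 66| = 4°C, ≤ 6°C.

|ΔTm| = 4°C; the pair is acceptable.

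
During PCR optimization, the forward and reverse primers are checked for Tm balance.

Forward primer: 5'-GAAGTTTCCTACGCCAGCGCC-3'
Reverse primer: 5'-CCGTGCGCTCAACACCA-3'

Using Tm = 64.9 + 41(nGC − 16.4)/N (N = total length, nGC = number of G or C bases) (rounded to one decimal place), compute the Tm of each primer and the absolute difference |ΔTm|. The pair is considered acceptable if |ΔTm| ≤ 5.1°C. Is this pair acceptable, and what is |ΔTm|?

|ΔTm| = 6.4°C; the pair is not acceptable.

Forward: G+C = 13, N = 21 → Tm = 64.9 + 41·(13 − 16.4)/21 = 58.3°C.
Reverse: G+C = 11, N = 17 → Tm = 64.9 + 41·(11 − 16.4)/17 = 51.9°C.
|ΔTm| = |58.3 − 51.9| = 6.4°C, > 5.1°C.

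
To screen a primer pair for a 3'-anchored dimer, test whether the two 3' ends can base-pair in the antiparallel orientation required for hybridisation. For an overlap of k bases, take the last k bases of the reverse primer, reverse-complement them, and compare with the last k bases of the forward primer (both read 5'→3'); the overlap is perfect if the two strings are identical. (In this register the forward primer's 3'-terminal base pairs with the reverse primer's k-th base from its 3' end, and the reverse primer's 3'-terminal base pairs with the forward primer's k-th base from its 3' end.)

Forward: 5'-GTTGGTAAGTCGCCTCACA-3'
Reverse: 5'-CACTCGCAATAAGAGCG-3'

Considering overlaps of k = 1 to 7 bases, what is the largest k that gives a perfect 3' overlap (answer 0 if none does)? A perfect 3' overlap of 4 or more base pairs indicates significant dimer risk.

Longest perfect overlap: 0 complementary base pairs; below the dimer-risk threshold (threshold 4).

Last 7 bases (5'→3') — forward …CCTCACA, reverse …AAGAGCG.
Reverse complement of the reverse primer's last 7 bases: CGCTCTT; its first k bases are the reverse complement of the reverse primer's last k bases, so a perfect k-base overlap needs the forward primer's last k bases to equal them.
Comparing (forward last k vs required): k=1: A vs C ✗; k=2: CA vs CG ✗; k=3: ACA vs CGC ✗; k=4: CACA vs CGCT ✗; k=5: TCACA vs CGCTC ✗; k=6: CTCACA vs CGCTCT ✗; k=7: CCTCACA vs CGCTCTT ✗.
No overlap length from 1 to 7 is perfect, so the longest perfect 3' overlap is 0.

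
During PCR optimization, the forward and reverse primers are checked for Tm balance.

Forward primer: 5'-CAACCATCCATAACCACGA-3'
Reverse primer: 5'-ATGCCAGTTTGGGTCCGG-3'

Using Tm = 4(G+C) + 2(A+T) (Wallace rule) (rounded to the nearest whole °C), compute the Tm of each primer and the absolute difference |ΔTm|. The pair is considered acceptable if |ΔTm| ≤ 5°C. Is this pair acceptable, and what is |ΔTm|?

Forward: A=8 T=2 G=1 C=8 → Tm = 2·10 + 4·9 = 56°C.
Reverse: A=2 T=5 G=7 C=4 → Tm = 2·7 + 4·11 = 58°C.
|ΔTm| = |56 − 58| = 2°C, ≤ 5°C.

|ΔTm| = 2°C; the pair is acceptable.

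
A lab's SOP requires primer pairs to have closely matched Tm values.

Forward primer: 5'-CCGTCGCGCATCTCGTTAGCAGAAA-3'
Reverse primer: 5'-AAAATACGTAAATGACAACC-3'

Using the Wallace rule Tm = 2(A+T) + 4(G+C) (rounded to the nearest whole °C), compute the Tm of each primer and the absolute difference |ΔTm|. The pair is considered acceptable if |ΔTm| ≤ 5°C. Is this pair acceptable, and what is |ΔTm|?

Forward: A=6 T=5 G=6 C=8 → Tm = 2·11 + 4·14 = 78°C.
Reverse: A=11 T=3 G=2 C=4 → Tm = 2·14 + 4·6 = 52°C.
|ΔTm| = |78 − 52| = 26°C, > 5°C.

|ΔTm| = 26°C; the pair is not acceptable.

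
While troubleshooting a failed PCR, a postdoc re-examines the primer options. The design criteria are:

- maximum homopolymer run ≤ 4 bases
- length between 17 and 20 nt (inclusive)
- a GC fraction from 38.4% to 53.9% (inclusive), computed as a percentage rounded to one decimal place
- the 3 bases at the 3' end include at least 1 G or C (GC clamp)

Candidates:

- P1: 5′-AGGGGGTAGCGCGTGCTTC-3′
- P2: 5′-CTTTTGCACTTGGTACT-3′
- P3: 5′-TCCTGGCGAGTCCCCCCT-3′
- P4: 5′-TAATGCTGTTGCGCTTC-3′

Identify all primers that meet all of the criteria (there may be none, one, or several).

P2 and P4.

P1 (19 nt, A=2 T=4 G=9 C=4): longest run = 5, exceeds 4 ✗; length 19 ✓; GC 13/19 = 68.4%, outside 38.4–53.9% ✗; 3' end TTC has 1 G/C ✓ — fails.
P2 (17 nt, A=2 T=8 G=3 C=4): longest run = 4 ✓; length 17 ✓; GC 7/17 = 41.2% ✓; 3' end ACT has 1 G/C ✓ — passes.
P3 (18 nt, A=1 T=4 G=4 C=9): longest run = 6, exceeds 4 ✗; length 18 ✓; GC 13/18 = 72.2%, outside 38.4–53.9% ✗; 3' end CCT has 2 G/C ✓ — fails.
P4 (17 nt, A=2 T=7 G=4 C=4): longest run = 2 ✓; length 17 ✓; GC 8/17 = 47.1% ✓; 3' end TTC has 1 G/C ✓ — passes.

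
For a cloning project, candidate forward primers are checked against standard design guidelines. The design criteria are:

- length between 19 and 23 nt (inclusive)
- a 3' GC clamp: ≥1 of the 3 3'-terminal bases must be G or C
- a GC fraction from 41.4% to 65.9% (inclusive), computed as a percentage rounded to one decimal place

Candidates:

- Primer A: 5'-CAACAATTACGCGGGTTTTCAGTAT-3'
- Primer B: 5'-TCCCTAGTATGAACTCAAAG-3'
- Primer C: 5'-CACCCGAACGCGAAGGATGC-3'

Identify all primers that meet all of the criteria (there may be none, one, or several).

Primer A (25 nt, A=7 T=8 G=5 C=5): length 25, outside 19–23 ✗; 3' end TAT has 0 G/C, need ≥1 ✗; GC 10/25 = 40.0%, outside 41.4–65.9% ✗ — fails.
Primer B (20 nt, A=7 T=5 G=3 C=5): length 20 ✓; 3' end AAG has 1 G/C ✓; GC 8/20 = 40.0%, outside 41.4–65.9% ✗ — fails.
Primer C (20 nt, A=6 T=1 G=6 C=7): length 20 ✓; 3' end TGC has 2 G/C ✓; GC 13/20 = 65.0% ✓ — passes.

Primer C only.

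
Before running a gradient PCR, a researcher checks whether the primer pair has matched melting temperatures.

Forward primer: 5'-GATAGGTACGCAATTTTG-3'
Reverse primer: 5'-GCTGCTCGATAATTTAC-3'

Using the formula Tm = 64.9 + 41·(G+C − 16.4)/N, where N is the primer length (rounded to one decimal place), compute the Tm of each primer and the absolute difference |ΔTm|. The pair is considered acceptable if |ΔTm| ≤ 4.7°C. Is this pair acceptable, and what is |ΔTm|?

Forward: G+C = 7, N = 18 → Tm = 64.9 + 41·(7 − 16.4)/18 = 43.5°C.
Reverse: G+C = 7, N = 17 → Tm = 64.9 + 41·(7 − 16.4)/17 = 42.2°C.
|ΔTm| = |43.5 − 42.2| = 1.3°C, ≤ 4.7°C.

|ΔTm| = 1.3°C; the pair is acceptable.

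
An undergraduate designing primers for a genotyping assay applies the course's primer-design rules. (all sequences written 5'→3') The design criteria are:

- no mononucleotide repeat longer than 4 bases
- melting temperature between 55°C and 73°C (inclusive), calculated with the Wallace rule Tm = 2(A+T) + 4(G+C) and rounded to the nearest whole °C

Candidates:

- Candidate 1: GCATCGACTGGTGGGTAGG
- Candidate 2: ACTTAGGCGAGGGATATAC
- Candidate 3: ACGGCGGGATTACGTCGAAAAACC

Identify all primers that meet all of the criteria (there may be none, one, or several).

Candidate 1 and Candidate 2.

Candidate 1 (19 nt, A=3 T=4 G=9 C=3): longest run = 3 ✓; Tm = 2·7 + 4·12 = 62°C ✓ — passes.
Candidate 2 (19 nt, A=6 T=4 G=6 C=3): longest run = 3 ✓; Tm = 2·10 + 4·9 = 56°C ✓ — passes.
Candidate 3 (24 nt, A=8 T=3 G=7 C=6): longest run = 5, exceeds 4 ✗; Tm = 2·11 + 4·13 = 74°C, outside 55–73°C ✗ — fails.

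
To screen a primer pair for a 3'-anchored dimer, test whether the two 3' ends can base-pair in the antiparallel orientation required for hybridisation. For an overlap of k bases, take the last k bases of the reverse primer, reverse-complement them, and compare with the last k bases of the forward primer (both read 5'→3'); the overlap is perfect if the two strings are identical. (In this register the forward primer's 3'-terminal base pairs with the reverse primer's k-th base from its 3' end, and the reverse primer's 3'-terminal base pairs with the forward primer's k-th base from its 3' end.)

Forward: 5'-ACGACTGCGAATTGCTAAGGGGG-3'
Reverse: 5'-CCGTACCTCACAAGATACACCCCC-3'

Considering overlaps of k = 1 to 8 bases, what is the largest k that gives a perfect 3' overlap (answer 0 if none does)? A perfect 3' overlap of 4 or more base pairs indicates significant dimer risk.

Longest perfect overlap: 5 complementary base pairs; significant dimer risk (threshold 4).

Last 8 bases (5'→3') — forward …TAAGGGGG, reverse …ACACCCCC.
Reverse complement of the reverse primer's last 8 bases: GGGGGTGT; its first k bases are the reverse complement of the reverse primer's last k bases, so a perfect k-base overlap needs the forward primer's last k bases to equal them.
Comparing (forward last k vs required): k=1: G vs G ✓; k=2: GG vs GG ✓; k=3: GGG vs GGG ✓; k=4: GGGG vs GGGG ✓; k=5: GGGGG vs GGGGG ✓; k=6: AGGGGG vs GGGGGT ✗; k=7: AAGGGGG vs GGGGGTG ✗; k=8: TAAGGGGG vs GGGGGTGT ✗.
Perfect overlaps at k = 1, 2, 3, 4, 5; the largest is 5.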